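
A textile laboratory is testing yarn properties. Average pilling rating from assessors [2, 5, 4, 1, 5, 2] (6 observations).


Formula: Mean = sum / count
Sum = 2 + 5 + 4 + 1 + 5 + 2 = 19
Mean = 19 / 6 = 3.2

3.2


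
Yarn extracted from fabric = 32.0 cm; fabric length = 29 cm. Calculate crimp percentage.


Formula: Crimp% = ((L_yarn - L_fabric) / L_fabric) * 100
Step 1: Extension = 32.0 - 29 = 3.0 cm
Step 2: Crimp% = (3.0 / 29) * 100
Step 3: Crimp% = 0.103448 * 100 = 10.3448% ≈ 10.3%

10.3%


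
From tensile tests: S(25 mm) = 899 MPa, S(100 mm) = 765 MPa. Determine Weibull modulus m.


Formula: m = ln(L1/L2) / ln(S2/S1)
Step 1: ln(L1/L2) = ln(25/100) = -1.38629
Step 2: S2/S1 = 765/899 = 0.85095
Step 3: ln(S2/S1) = ln(0.85095) = -0.16140
Step 4: m = -1.38629 / -0.16140 = 8.59

8.59 (Weibull m)


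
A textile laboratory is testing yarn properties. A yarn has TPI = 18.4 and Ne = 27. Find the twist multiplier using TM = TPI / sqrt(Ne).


Formula: TM = TPI / sqrt(Ne)
Step 1: sqrt(Ne) = sqrt(27) = 5.1962
Step 2: TM = 18.4 / 5.1962 = 3.54

3.54 TM


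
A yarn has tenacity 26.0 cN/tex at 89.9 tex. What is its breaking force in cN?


Formula: Breaking force = Tenacity * Linear density
F = 26.0 cN/tex * 89.9 tex
F = 2337.40 cN

2337.40 cN


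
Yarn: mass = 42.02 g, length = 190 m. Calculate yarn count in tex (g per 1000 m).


Formula: Tex = (mass_g / length_m) * 1000
Substituting: Tex = (42.02 / 190) * 1000
Intermediate: 42.02 / 190 = 0.22115789 g/m
Tex = 0.22115789 * 1000 = 221.16 tex

221.16 tex


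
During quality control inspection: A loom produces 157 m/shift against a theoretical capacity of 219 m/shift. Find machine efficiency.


Formula: Efficiency% = (Actual output / Theoretical output) * 100
Efficiency% = (157 / 219) * 100
Efficiency% = 0.716895 * 100 = 71.6895% ≈ 71.7%

71.7%


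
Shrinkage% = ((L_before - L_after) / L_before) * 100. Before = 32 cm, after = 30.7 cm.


Formula: Shrinkage% = ((L_before - L_after) / L_before) * 100
Step 1: Shrinkage = 32 - 30.7 = 1.3 cm
Step 2: Shrinkage% = (1.3 / 32) * 100
Step 3: Shrinkage% = 0.040625 * 100 = 4.0625% ≈ 4.1%

4.1%


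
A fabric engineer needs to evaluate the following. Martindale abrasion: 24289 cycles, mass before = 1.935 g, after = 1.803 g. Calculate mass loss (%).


Formula: Mass loss% = ((m_before - m_after) / m_before) * 100
Step 1: Mass loss = 1.935 - 1.803 = 0.132 g
Step 2: Ratio = 0.132 / 1.935 = 0.0682171
Step 3: Mass loss% = 0.0682171 * 100 = 6.82171% ≈ 6.82%

6.82%


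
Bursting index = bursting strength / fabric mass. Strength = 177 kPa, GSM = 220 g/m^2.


Formula: Bursting Index = Bursting Strength / Fabric GSM
BI = 177 kPa / 220 g/m^2
BI = 0.805 kPa/(g/m^2)

0.805 kPa/(g/m^2)


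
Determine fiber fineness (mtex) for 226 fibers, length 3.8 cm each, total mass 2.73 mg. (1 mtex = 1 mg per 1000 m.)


Formula: fineness (mtex) = mass (mg) / total length (km) = (mass_mg / total_length_m) * 1000
Step 1: Convert fiber length: 3.8 cm = 0.038 m
Step 2: Total fiber length = 226 * 0.038 = 8.588 m
Step 3: Linear density = 2.73 mg / 8.588 m = 0.3179 mg/m
Step 4: fineness = 0.3179 * 1000 = 317.9 mtex

317.9 mtex


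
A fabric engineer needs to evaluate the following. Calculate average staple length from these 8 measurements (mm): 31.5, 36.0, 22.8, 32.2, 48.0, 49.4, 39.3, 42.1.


Formula: Mean = sum of lengths / count
Sum = 31.5 + 36.0 + 22.8 + 32.2 + 48.0 + 49.4 + 39.3 + 42.1
Sum = 301.3 mm
Mean = 301.3 / 8 = 37.66 mm

37.66 mm


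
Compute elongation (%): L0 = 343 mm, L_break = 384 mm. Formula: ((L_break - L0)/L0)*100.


Formula: Elongation (%) = ((L_break - L0) / L0) * 100
Step 1: Extension = 384 - 343 = 41 mm
Step 2: Elongation = (41 / 343) * 100
Step 3: Elongation = 0.119534 * 100 = 11.9534% ≈ 12.0%

12.0%


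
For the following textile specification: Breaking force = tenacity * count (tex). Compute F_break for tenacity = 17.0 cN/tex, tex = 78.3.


Formula: Breaking force = Tenacity * Linear density
F = 17.0 cN/tex * 78.3 tex
F = 1331.10 cN

1331.10 cN


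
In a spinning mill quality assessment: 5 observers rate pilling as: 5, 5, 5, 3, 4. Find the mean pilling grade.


Formula: Mean = sum / count
Sum = 5 + 5 + 5 + 3 + 4 = 22
Mean = 22 / 5 = 4.4

4.4


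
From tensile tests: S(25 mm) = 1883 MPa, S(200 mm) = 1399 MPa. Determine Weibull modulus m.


Formula: m = ln(L1/L2) / ln(S2/S1)
Step 1: ln(L1/L2) = ln(25/200) = -2.07944
Step 2: S2/S1 = 1399/1883 = 0.74296
Step 3: ln(S2/S1) = ln(0.74296) = -0.29711
Step 4: m = -2.07944 / -0.29711 = 7.00

7.00 (Weibull m)


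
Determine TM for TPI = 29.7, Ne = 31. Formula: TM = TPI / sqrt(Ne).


Formula: TM = TPI / sqrt(Ne)
Step 1: sqrt(Ne) = sqrt(31) = 5.5678
Step 2: TM = 29.7 / 5.5678 = 5.33

5.33 TM


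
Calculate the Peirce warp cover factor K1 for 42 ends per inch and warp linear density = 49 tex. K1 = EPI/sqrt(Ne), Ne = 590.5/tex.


Formula: K1 = EPI / sqrt(Ne), with Ne = 590.5 / tex_warp
Step 1: Ne = 590.5 / 49 = 12.051
Step 2: sqrt(Ne) = sqrt(12.051) = 3.4715
Step 3: K1 = 42 / 3.4715 = 12.1

12.1


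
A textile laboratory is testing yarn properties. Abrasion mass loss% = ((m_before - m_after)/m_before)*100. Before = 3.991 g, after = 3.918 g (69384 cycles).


Formula: Mass loss% = ((m_before - m_after) / m_before) * 100
Step 1: Mass loss = 3.991 - 3.918 = 0.073 g
Step 2: Ratio = 0.073 / 3.991 = 0.0182912
Step 3: Mass loss% = 0.0182912 * 100 = 1.82912% ≈ 1.83%

1.83%


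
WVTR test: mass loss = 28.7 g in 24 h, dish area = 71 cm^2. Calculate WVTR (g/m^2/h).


Formula: WVTR = mass_loss / (area * time)
Step 1: Convert area: 71 cm^2 = 0.0071 m^2
Step 2: WVTR = 28.7 g / (0.0071 m^2 * 24 h)
Step 3: WVTR = 28.7 / 0.1704 = 168.4 g/m^2/h

168.4 g/m^2/h


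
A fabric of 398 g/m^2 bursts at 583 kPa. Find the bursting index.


Formula: Bursting Index = Bursting Strength / Fabric GSM
BI = 583 kPa / 398 g/m^2
BI = 1.465 kPa/(g/m^2)

1.465 kPa/(g/m^2)


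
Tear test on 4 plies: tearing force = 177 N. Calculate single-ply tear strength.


Formula: Per-ply strength = Total force / Number of plies
Per-ply = 177 N / 4
Per-ply = 44.25 N

44.25 N


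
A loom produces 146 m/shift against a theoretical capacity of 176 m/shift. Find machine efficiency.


Formula: Efficiency% = (Actual output / Theoretical output) * 100
Efficiency% = (146 / 176) * 100
Efficiency% = 0.829545 * 100 = 82.9545% ≈ 83.0%

83.0%


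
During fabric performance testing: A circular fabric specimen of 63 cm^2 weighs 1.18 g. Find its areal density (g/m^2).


Formula: GSM = mass_g / area_m2
Step 1: Convert area: 63 cm^2 = 63 / 10000 = 0.0063 m^2
Step 2: GSM = 1.18 g / 0.0063 m^2 = 187.3 g/m^2

187.3 g/m^2


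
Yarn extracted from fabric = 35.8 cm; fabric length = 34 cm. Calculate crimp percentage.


Formula: Crimp% = ((L_yarn - L_fabric) / L_fabric) * 100
Step 1: Extension = 35.8 - 34 = 1.8 cm
Step 2: Crimp% = (1.8 / 34) * 100
Step 3: Crimp% = 0.052941 * 100 = 5.2941% ≈ 5.3%

5.3%


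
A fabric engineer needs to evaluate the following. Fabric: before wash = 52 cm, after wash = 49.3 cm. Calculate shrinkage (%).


Formula: Shrinkage% = ((L_before - L_after) / L_before) * 100
Step 1: Shrinkage = 52 - 49.3 = 2.7 cm
Step 2: Shrinkage% = (2.7 / 52) * 100
Step 3: Shrinkage% = 0.051923 * 100 = 5.1923% ≈ 5.2%

5.2%


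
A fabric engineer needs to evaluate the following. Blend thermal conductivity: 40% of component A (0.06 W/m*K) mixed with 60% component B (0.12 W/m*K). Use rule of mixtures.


Formula: Blend property = (fraction_A * property_A) + (fraction_B * property_B)
Step 1: Contribution A = 40/100 * 0.06 W/m*K = 0.024 W/m*K
Step 2: Contribution B = 60/100 * 0.12 W/m*K = 0.072 W/m*K
Step 3: Blend thermal conductivity = 0.024 + 0.072 = 0.096 W/m*K

0.096 W/m*K


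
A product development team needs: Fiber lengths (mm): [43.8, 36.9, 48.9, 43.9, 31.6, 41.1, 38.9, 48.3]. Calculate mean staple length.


Formula: Mean = sum of lengths / count
Sum = 43.8 + 36.9 + 48.9 + 43.9 + 31.6 + 41.1 + 38.9 + 48.3
Sum = 333.4 mm
Mean = 333.4 / 8 = 41.68 mm

41.68 mm


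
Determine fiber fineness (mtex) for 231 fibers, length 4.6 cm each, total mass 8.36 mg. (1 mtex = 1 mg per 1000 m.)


Formula: fineness (mtex) = mass (mg) / total length (km) = (mass_mg / total_length_m) * 1000
Step 1: Convert fiber length: 4.6 cm = 0.046 m
Step 2: Total fiber length = 231 * 0.046 = 10.626 m
Step 3: Linear density = 8.36 mg / 10.626 m = 0.7867 mg/m
Step 4: fineness = 0.7867 * 1000 = 786.7 mtex

786.7 mtex


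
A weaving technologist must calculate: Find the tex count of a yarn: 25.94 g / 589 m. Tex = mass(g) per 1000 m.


Formula: Tex = (mass_g / length_m) * 1000
Substituting: Tex = (25.94 / 589) * 1000
Intermediate: 25.94 / 589 = 0.04404075 g/m
Tex = 0.04404075 * 1000 = 44.04 tex

44.04 tex


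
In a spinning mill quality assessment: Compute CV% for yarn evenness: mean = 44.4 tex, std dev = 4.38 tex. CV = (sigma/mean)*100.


Formula: CV% = (standard deviation / mean) * 100
Step 1: Ratio = 4.38 / 44.4 = 0.098649
Step 2: CV% = 0.098649 * 100 = 9.8649% ≈ 9.9%

9.9%


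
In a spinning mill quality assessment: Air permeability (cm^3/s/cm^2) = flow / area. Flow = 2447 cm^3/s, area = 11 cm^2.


Formula: Air Permeability = Airflow / Test Area
AP = 2447 cm^3/s / 11 cm^2
AP = 222.5 cm^3/s/cm^2

222.5 cm^3/s/cm^2


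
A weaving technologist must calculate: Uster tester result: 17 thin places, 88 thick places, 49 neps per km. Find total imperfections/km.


Formula: Total = thin places + thick places + neps
Total = 17 + 88 + 49
Total = 154 imperfections/km

154 imperfections/km


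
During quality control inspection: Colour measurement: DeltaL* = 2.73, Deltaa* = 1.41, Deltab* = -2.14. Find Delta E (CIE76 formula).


Formula: Delta E = sqrt(dL*^2 + da*^2 + db*^2)
Step 1: dL*^2 = 2.73^2 = 7.4529
Step 2: da*^2 = 1.41^2 = 1.9881
Step 3: db*^2 = (-2.14)^2 = 4.5796
Step 4: Sum = 7.4529 + 1.9881 + 4.5796 = 14.0206
Step 5: Delta E = sqrt(14.0206) = 3.74

3.74 Delta E


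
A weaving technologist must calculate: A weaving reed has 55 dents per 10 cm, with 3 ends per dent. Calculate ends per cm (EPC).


Formula: EPC = (dents per 10 cm * ends per dent) / 10
Step 1: Total ends per 10 cm = 55 * 3 = 165
Step 2: EPC = 165 / 10 = 16.5 ends/cm

16.5 ends/cm


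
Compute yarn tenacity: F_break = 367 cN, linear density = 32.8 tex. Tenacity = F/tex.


Formula: Tenacity = Breaking force / Linear density
Tenacity = 367 cN / 32.8 tex
Tenacity = 11.19 cN/tex

11.19 cN/tex


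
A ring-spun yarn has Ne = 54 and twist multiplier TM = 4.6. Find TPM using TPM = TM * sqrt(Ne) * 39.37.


Formula: TPM = TM * sqrt(Ne) * 39.37
Step 1: sqrt(Ne) = sqrt(54) = 7.3485
Step 2: TM * sqrt(Ne) = 4.6 * 7.3485 = 33.8031
Step 3: TPM = 33.8031 * 39.37 = 1331 twists/m

1331 twists/m


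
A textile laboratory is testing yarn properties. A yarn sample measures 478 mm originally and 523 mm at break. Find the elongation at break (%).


Formula: Elongation (%) = ((L_break - L0) / L0) * 100
Step 1: Extension = 523 - 478 = 45 mm
Step 2: Elongation = (45 / 478) * 100
Step 3: Elongation = 0.094142 * 100 = 9.4142% ≈ 9.4%

9.4%


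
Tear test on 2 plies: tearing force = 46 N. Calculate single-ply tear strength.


Formula: Per-ply strength = Total force / Number of plies
Per-ply = 46 N / 2
Per-ply = 23 N

23 N


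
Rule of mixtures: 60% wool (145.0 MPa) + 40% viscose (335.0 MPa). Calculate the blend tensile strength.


Formula: Blend property = (fraction_A * property_A) + (fraction_B * property_B)
Step 1: Contribution A = 60/100 * 145.0 MPa = 87.0 MPa
Step 2: Contribution B = 40/100 * 335.0 MPa = 134.0 MPa
Step 3: Blend tensile strength = 87.0 + 134.0 = 221.0 MPa

221.0 MPa


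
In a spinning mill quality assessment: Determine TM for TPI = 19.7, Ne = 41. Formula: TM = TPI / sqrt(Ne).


Formula: TM = TPI / sqrt(Ne)
Step 1: sqrt(Ne) = sqrt(41) = 6.4031
Step 2: TM = 19.7 / 6.4031 = 3.08

3.08 TM


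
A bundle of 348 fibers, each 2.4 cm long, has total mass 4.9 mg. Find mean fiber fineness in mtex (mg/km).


Formula: fineness (mtex) = mass (mg) / total length (km) = (mass_mg / total_length_m) * 1000
Step 1: Convert fiber length: 2.4 cm = 0.024 m
Step 2: Total fiber length = 348 * 0.024 = 8.352 m
Step 3: Linear density = 4.9 mg / 8.352 m = 0.5867 mg/m
Step 4: fineness = 0.5867 * 1000 = 586.7 mtex

586.7 mtex


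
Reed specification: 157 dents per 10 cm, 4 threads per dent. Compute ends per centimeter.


Formula: EPC = (dents per 10 cm * ends per dent) / 10
Step 1: Total ends per 10 cm = 157 * 4 = 628
Step 2: EPC = 628 / 10 = 62.8 ends/cm

62.8 ends/cm


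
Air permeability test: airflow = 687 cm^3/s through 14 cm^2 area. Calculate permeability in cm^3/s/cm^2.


Formula: Air Permeability = Airflow / Test Area
AP = 687 cm^3/s / 14 cm^2
AP = 49.1 cm^3/s/cm^2

49.1 cm^3/s/cm^2


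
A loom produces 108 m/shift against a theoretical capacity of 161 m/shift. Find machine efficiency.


Formula: Efficiency% = (Actual output / Theoretical output) * 100
Efficiency% = (108 / 161) * 100
Efficiency% = 0.670807 * 100 = 67.0807% ≈ 67.1%

67.1%


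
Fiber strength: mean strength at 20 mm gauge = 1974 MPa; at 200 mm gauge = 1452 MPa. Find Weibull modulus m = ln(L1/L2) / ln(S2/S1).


Formula: m = ln(L1/L2) / ln(S2/S1)
Step 1: ln(L1/L2) = ln(20/200) = -2.30259
Step 2: S2/S1 = 1452/1974 = 0.73556
Step 3: ln(S2/S1) = ln(0.73556) = -0.30712
Step 4: m = -2.30259 / -0.30712 = 7.50

7.50 (Weibull m)


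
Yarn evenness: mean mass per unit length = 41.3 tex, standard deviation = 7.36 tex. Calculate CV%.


Formula: CV% = (standard deviation / mean) * 100
Step 1: Ratio = 7.36 / 41.3 = 0.178208
Step 2: CV% = 0.178208 * 100 = 17.8208% ≈ 17.8%

17.8%


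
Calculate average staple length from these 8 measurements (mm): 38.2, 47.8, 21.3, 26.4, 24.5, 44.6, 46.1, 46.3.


Formula: Mean = sum of lengths / count
Sum = 38.2 + 47.8 + 21.3 + 26.4 + 24.5 + 44.6 + 46.1 + 46.3
Sum = 295.2 mm
Mean = 295.2 / 8 = 36.90 mm

36.90 mm


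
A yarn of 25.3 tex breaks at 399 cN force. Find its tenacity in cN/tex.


Formula: Tenacity = Breaking force / Linear density
Tenacity = 399 cN / 25.3 tex
Tenacity = 15.77 cN/tex

15.77 cN/tex


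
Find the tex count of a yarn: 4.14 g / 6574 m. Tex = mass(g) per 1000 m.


Formula: Tex = (mass_g / length_m) * 1000
Substituting: Tex = (4.14 / 6574) * 1000
Intermediate: 4.14 / 6574 = 0.00062975 g/m
Tex = 0.00062975 * 1000 = 0.63 tex

0.63 tex


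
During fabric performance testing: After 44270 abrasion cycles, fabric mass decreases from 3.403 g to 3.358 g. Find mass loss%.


Formula: Mass loss% = ((m_before - m_after) / m_before) * 100
Step 1: Mass loss = 3.403 - 3.358 = 0.045 g
Step 2: Ratio = 0.045 / 3.403 = 0.0132236
Step 3: Mass loss% = 0.0132236 * 100 = 1.32236% ≈ 1.32%

1.32%


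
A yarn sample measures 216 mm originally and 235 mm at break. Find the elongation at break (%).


Formula: Elongation (%) = ((L_break - L0) / L0) * 100
Step 1: Extension = 235 - 216 = 19 mm
Step 2: Elongation = (19 / 216) * 100
Step 3: Elongation = 0.087963 * 100 = 8.7963% ≈ 8.8%

8.8%


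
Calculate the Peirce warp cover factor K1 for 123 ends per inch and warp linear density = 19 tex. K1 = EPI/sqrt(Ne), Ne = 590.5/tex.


Formula: K1 = EPI / sqrt(Ne), with Ne = 590.5 / tex_warp
Step 1: Ne = 590.5 / 19 = 31.079
Step 2: sqrt(Ne) = sqrt(31.079) = 5.5749
Step 3: K1 = 123 / 5.5749 = 22.1

22.1


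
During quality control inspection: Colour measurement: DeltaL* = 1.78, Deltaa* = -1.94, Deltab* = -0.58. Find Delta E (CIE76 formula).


Formula: Delta E = sqrt(dL*^2 + da*^2 + db*^2)
Step 1: dL*^2 = 1.78^2 = 3.1684
Step 2: da*^2 = (-1.94)^2 = 3.7636
Step 3: db*^2 = (-0.58)^2 = 0.3364
Step 4: Sum = 3.1684 + 3.7636 + 0.3364 = 7.2684
Step 5: Delta E = sqrt(7.2684) = 2.7

2.7 Delta E


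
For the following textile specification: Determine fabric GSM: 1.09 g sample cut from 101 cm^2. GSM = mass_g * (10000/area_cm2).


Formula: GSM = mass_g / area_m2
Step 1: Convert area: 101 cm^2 = 101 / 10000 = 0.0101 m^2
Step 2: GSM = 1.09 g / 0.0101 m^2 = 107.9 g/m^2

107.9 g/m^2


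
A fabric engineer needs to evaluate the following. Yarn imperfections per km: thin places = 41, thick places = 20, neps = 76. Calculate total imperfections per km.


Formula: Total = thin places + thick places + neps
Total = 41 + 20 + 76
Total = 137 imperfections/km

137 imperfections/km


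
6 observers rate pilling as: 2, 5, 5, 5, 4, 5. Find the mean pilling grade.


Formula: Mean = sum / count
Sum = 2 + 5 + 5 + 5 + 4 + 5 = 26
Mean = 26 / 6 = 4.3

4.3


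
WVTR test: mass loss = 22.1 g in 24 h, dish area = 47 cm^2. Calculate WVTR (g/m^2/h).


Formula: WVTR = mass_loss / (area * time)
Step 1: Convert area: 47 cm^2 = 0.0047 m^2
Step 2: WVTR = 22.1 g / (0.0047 m^2 * 24 h)
Step 3: WVTR = 22.1 / 0.1128 = 195.9 g/m^2/h

195.9 g/m^2/h


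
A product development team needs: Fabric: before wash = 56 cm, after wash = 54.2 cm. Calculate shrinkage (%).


Formula: Shrinkage% = ((L_before - L_after) / L_before) * 100
Step 1: Shrinkage = 56 - 54.2 = 1.8 cm
Step 2: Shrinkage% = (1.8 / 56) * 100
Step 3: Shrinkage% = 0.032143 * 100 = 3.2143% ≈ 3.2%

3.2%


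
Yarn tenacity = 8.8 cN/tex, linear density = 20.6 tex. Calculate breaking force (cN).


Formula: Breaking force = Tenacity * Linear density
F = 8.8 cN/tex * 20.6 tex
F = 181.28 cN

181.28 cN


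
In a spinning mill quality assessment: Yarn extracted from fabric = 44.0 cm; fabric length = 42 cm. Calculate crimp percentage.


Formula: Crimp% = ((L_yarn - L_fabric) / L_fabric) * 100
Step 1: Extension = 44.0 - 42 = 2.0 cm
Step 2: Crimp% = (2.0 / 42) * 100
Step 3: Crimp% = 0.047619 * 100 = 4.7619% ≈ 4.8%

4.8%


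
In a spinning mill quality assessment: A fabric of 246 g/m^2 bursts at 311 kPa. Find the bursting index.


Formula: Bursting Index = Bursting Strength / Fabric GSM
BI = 311 kPa / 246 g/m^2
BI = 1.264 kPa/(g/m^2)

1.264 kPa/(g/m^2)


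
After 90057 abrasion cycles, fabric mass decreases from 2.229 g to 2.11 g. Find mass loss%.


Formula: Mass loss% = ((m_before - m_after) / m_before) * 100
Step 1: Mass loss = 2.229 - 2.11 = 0.119 g
Step 2: Ratio = 0.119 / 2.229 = 0.0533872
Step 3: Mass loss% = 0.0533872 * 100 = 5.33872% ≈ 5.34%

5.34%


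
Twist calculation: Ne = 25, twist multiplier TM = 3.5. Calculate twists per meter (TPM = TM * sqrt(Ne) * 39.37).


Formula: TPM = TM * sqrt(Ne) * 39.37
Step 1: sqrt(Ne) = sqrt(25) = 5
Step 2: TM * sqrt(Ne) = 3.5 * 5 = 17.5
Step 3: TPM = 17.5 * 39.37 = 689 twists/m

689 twists/m


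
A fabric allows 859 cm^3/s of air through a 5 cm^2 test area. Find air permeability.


Formula: Air Permeability = Airflow / Test Area
AP = 859 cm^3/s / 5 cm^2
AP = 171.8 cm^3/s/cm^2

171.8 cm^3/s/cm^2


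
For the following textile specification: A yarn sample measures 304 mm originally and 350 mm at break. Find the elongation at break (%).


Formula: Elongation (%) = ((L_break - L0) / L0) * 100
Step 1: Extension = 350 - 304 = 46 mm
Step 2: Elongation = (46 / 304) * 100
Step 3: Elongation = 0.151316 * 100 = 15.1316% ≈ 15.1%

15.1%


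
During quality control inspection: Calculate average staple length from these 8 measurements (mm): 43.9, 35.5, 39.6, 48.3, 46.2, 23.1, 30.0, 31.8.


Formula: Mean = sum of lengths / count
Sum = 43.9 + 35.5 + 39.6 + 48.3 + 46.2 + 23.1 + 30.0 + 31.8
Sum = 298.4 mm
Mean = 298.4 / 8 = 37.30 mm

37.30 mm


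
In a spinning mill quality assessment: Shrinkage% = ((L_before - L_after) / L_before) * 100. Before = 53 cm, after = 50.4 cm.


Formula: Shrinkage% = ((L_before - L_after) / L_before) * 100
Step 1: Shrinkage = 53 - 50.4 = 2.6 cm
Step 2: Shrinkage% = (2.6 / 53) * 100
Step 3: Shrinkage% = 0.049057 * 100 = 4.9057% ≈ 4.9%

4.9%


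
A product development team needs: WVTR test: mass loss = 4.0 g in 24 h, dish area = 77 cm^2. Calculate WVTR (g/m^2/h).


Formula: WVTR = mass_loss / (area * time)
Step 1: Convert area: 77 cm^2 = 0.0077 m^2
Step 2: WVTR = 4.0 g / (0.0077 m^2 * 24 h)
Step 3: WVTR = 4.0 / 0.1848 = 21.6 g/m^2/h

21.6 g/m^2/h


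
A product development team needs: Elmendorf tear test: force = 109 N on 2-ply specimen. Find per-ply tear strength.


Formula: Per-ply strength = Total force / Number of plies
Per-ply = 109 N / 2
Per-ply = 54.5 N

54.5 N


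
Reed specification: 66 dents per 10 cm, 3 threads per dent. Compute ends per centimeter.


Formula: EPC = (dents per 10 cm * ends per dent) / 10
Step 1: Total ends per 10 cm = 66 * 3 = 198
Step 2: EPC = 198 / 10 = 19.8 ends/cm

19.8 ends/cm


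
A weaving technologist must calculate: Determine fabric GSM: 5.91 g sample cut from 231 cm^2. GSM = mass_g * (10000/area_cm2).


Formula: GSM = mass_g / area_m2
Step 1: Convert area: 231 cm^2 = 231 / 10000 = 0.0231 m^2
Step 2: GSM = 5.91 g / 0.0231 m^2 = 255.8 g/m^2

255.8 g/m^2


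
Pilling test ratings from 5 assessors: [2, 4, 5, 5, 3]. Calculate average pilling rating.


Formula: Mean = sum / count
Sum = 2 + 4 + 5 + 5 + 3 = 19
Mean = 19 / 5 = 3.8

3.8


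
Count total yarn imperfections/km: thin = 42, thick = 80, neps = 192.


Formula: Total = thin places + thick places + neps
Total = 42 + 80 + 192
Total = 314 imperfections/km

314 imperfections/km


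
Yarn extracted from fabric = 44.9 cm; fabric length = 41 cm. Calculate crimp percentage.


Formula: Crimp% = ((L_yarn - L_fabric) / L_fabric) * 100
Step 1: Extension = 44.9 - 41 = 3.9 cm
Step 2: Crimp% = (3.9 / 41) * 100
Step 3: Crimp% = 0.095122 * 100 = 9.5122% ≈ 9.5%

9.5%


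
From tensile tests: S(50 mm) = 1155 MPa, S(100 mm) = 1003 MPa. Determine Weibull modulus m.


Formula: m = ln(L1/L2) / ln(S2/S1)
Step 1: ln(L1/L2) = ln(50/100) = -0.69315
Step 2: S2/S1 = 1003/1155 = 0.8684
Step 3: ln(S2/S1) = ln(0.8684) = -0.14110
Step 4: m = -0.69315 / -0.14110 = 4.91

4.91 (Weibull m)


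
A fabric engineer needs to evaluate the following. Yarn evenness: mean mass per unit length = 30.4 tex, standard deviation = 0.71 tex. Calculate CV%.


Formula: CV% = (standard deviation / mean) * 100
Step 1: Ratio = 0.71 / 30.4 = 0.023355
Step 2: CV% = 0.023355 * 100 = 2.3355% ≈ 2.3%

2.3%


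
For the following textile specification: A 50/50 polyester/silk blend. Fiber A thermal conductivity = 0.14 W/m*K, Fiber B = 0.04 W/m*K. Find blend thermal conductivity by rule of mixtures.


Formula: Blend property = (fraction_A * property_A) + (fraction_B * property_B)
Step 1: Contribution A = 50/100 * 0.14 W/m*K = 0.07 W/m*K
Step 2: Contribution B = 50/100 * 0.04 W/m*K = 0.02 W/m*K
Step 3: Blend thermal conductivity = 0.07 + 0.02 = 0.09 W/m*K

0.09 W/m*K


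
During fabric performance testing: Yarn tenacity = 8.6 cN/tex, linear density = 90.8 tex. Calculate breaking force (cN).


Formula: Breaking force = Tenacity * Linear density
F = 8.6 cN/tex * 90.8 tex
F = 780.88 cN

780.88 cN


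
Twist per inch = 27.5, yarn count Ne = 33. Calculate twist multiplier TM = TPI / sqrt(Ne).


Formula: TM = TPI / sqrt(Ne)
Step 1: sqrt(Ne) = sqrt(33) = 5.7446
Step 2: TM = 27.5 / 5.7446 = 4.79

4.79 TM


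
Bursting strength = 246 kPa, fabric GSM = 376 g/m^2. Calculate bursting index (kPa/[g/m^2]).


Formula: Bursting Index = Bursting Strength / Fabric GSM
BI = 246 kPa / 376 g/m^2
BI = 0.654 kPa/(g/m^2)

0.654 kPa/(g/m^2)


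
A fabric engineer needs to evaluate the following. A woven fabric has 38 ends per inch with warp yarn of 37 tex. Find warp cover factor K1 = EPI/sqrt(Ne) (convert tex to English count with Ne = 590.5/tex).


Formula: K1 = EPI / sqrt(Ne), with Ne = 590.5 / tex_warp
Step 1: Ne = 590.5 / 37 = 15.959
Step 2: sqrt(Ne) = sqrt(15.959) = 3.9949
Step 3: K1 = 38 / 3.9949 = 9.5

9.5


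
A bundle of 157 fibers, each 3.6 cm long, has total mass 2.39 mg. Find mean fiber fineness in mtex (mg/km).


Formula: fineness (mtex) = mass (mg) / total length (km) = (mass_mg / total_length_m) * 1000
Step 1: Convert fiber length: 3.6 cm = 0.036 m
Step 2: Total fiber length = 157 * 0.036 = 5.652 m
Step 3: Linear density = 2.39 mg / 5.652 m = 0.4229 mg/m
Step 4: fineness = 0.4229 * 1000 = 422.9 mtex

422.9 mtex


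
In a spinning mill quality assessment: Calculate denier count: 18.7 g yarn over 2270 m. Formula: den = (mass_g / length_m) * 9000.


Formula: den = (mass_g / length_m) * 9000
Substituting: den = (18.7 / 2270) * 9000
Intermediate: 18.7 / 2270 = 0.00823789 g/m
den = 0.00823789 * 9000 = 74.1 denier

74.1 denier


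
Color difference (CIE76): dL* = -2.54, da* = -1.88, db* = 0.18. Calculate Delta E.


Formula: Delta E = sqrt(dL*^2 + da*^2 + db*^2)
Step 1: dL*^2 = (-2.54)^2 = 6.4516
Step 2: da*^2 = (-1.88)^2 = 3.5344
Step 3: db*^2 = 0.18^2 = 0.0324
Step 4: Sum = 6.4516 + 3.5344 + 0.0324 = 10.0184
Step 5: Delta E = sqrt(10.0184) = 3.17

3.17 Delta E


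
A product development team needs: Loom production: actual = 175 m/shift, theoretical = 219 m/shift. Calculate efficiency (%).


Formula: Efficiency% = (Actual output / Theoretical output) * 100
Efficiency% = (175 / 219) * 100
Efficiency% = 0.799087 * 100 = 79.9087% ≈ 79.9%

79.9%


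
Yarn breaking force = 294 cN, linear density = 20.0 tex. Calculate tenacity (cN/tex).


Formula: Tenacity = Breaking force / Linear density
Tenacity = 294 cN / 20.0 tex
Tenacity = 14.70 cN/tex

14.70 cN/tex


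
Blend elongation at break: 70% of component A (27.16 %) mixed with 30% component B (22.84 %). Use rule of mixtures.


Formula: Blend property = (fraction_A * property_A) + (fraction_B * property_B)
Step 1: Contribution A = 70/100 * 27.16 % = 19.012 %
Step 2: Contribution B = 30/100 * 22.84 % = 6.852 %
Step 3: Blend elongation at break = 19.012 + 6.852 = 25.864 %

25.864 %


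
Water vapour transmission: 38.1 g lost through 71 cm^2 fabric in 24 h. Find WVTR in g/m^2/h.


Formula: WVTR = mass_loss / (area * time)
Step 1: Convert area: 71 cm^2 = 0.0071 m^2
Step 2: WVTR = 38.1 g / (0.0071 m^2 * 24 h)
Step 3: WVTR = 38.1 / 0.1704 = 223.6 g/m^2/h

223.6 g/m^2/h


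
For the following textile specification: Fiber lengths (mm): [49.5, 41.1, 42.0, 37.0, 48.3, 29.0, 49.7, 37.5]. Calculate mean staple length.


Formula: Mean = sum of lengths / count
Sum = 49.5 + 41.1 + 42.0 + 37.0 + 48.3 + 29.0 + 49.7 + 37.5
Sum = 334.1 mm
Mean = 334.1 / 8 = 41.76 mm

41.76 mm


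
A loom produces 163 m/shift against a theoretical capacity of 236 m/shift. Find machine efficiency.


Formula: Efficiency% = (Actual output / Theoretical output) * 100
Efficiency% = (163 / 236) * 100
Efficiency% = 0.690678 * 100 = 69.0678% ≈ 69.1%

69.1%


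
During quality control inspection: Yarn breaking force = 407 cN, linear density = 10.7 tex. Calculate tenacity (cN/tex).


Formula: Tenacity = Breaking force / Linear density
Tenacity = 407 cN / 10.7 tex
Tenacity = 38.04 cN/tex

38.04 cN/tex


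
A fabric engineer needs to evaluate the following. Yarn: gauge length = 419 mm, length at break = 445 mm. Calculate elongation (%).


Formula: Elongation (%) = ((L_break - L0) / L0) * 100
Step 1: Extension = 445 - 419 = 26 mm
Step 2: Elongation = (26 / 419) * 100
Step 3: Elongation = 0.062053 * 100 = 6.2053% ≈ 6.2%

6.2%


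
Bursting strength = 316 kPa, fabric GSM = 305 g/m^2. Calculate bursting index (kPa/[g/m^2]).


Formula: Bursting Index = Bursting Strength / Fabric GSM
BI = 316 kPa / 305 g/m^2
BI = 1.036 kPa/(g/m^2)

1.036 kPa/(g/m^2)


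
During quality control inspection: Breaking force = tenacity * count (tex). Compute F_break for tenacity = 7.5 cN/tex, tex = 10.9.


Formula: Breaking force = Tenacity * Linear density
F = 7.5 cN/tex * 10.9 tex
F = 81.75 cN

81.75 cN


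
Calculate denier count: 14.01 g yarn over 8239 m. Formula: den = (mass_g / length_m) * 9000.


Formula: den = (mass_g / length_m) * 9000
Substituting: den = (14.01 / 8239) * 9000
Intermediate: 14.01 / 8239 = 0.00170045 g/m
den = 0.00170045 * 9000 = 15.3 denier

15.3 denier


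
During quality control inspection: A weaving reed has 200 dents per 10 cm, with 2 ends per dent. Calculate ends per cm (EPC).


Formula: EPC = (dents per 10 cm * ends per dent) / 10
Step 1: Total ends per 10 cm = 200 * 2 = 400
Step 2: EPC = 400 / 10 = 40.0 ends/cm

40.0 ends/cm


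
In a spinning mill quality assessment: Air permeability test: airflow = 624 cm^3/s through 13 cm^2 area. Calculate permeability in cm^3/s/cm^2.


Formula: Air Permeability = Airflow / Test Area
AP = 624 cm^3/s / 13 cm^2
AP = 48.0 cm^3/s/cm^2

48.0 cm^3/s/cm^2


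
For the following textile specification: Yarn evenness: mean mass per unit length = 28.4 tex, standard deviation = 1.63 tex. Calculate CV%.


Formula: CV% = (standard deviation / mean) * 100
Step 1: Ratio = 1.63 / 28.4 = 0.057394
Step 2: CV% = 0.057394 * 100 = 5.7394% ≈ 5.7%

5.7%


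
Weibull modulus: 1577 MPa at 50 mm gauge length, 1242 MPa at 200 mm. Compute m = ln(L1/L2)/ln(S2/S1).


Formula: m = ln(L1/L2) / ln(S2/S1)
Step 1: ln(L1/L2) = ln(50/200) = -1.38629
Step 2: S2/S1 = 1242/1577 = 0.78757
Step 3: ln(S2/S1) = ln(0.78757) = -0.23880
Step 4: m = -1.38629 / -0.23880 = 5.81

5.81 (Weibull m)


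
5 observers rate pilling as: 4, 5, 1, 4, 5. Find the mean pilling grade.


Formula: Mean = sum / count
Sum = 4 + 5 + 1 + 4 + 5 = 19
Mean = 19 / 5 = 3.8

3.8


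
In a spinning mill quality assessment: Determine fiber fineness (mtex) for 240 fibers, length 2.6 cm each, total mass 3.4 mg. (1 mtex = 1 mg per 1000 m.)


Formula: fineness (mtex) = mass (mg) / total length (km) = (mass_mg / total_length_m) * 1000
Step 1: Convert fiber length: 2.6 cm = 0.026 m
Step 2: Total fiber length = 240 * 0.026 = 6.24 m
Step 3: Linear density = 3.4 mg / 6.24 m = 0.5449 mg/m
Step 4: fineness = 0.5449 * 1000 = 544.9 mtex

544.9 mtex


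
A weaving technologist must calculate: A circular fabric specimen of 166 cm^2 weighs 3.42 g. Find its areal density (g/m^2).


Formula: GSM = mass_g / area_m2
Step 1: Convert area: 166 cm^2 = 166 / 10000 = 0.0166 m^2
Step 2: GSM = 3.42 g / 0.0166 m^2 = 206.0 g/m^2

206.0 g/m^2


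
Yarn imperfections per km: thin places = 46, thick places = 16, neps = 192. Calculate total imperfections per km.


Formula: Total = thin places + thick places + neps
Total = 46 + 16 + 192
Total = 254 imperfections/km

254 imperfections/km


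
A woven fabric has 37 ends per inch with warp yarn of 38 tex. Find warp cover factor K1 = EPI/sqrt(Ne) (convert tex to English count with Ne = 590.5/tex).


Formula: K1 = EPI / sqrt(Ne), with Ne = 590.5 / tex_warp
Step 1: Ne = 590.5 / 38 = 15.539
Step 2: sqrt(Ne) = sqrt(15.539) = 3.942
Step 3: K1 = 37 / 3.942 = 9.4

9.4


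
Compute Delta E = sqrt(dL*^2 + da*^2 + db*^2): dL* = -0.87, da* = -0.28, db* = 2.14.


Formula: Delta E = sqrt(dL*^2 + da*^2 + db*^2)
Step 1: dL*^2 = (-0.87)^2 = 0.7569
Step 2: da*^2 = (-0.28)^2 = 0.0784
Step 3: db*^2 = 2.14^2 = 4.5796
Step 4: Sum = 0.7569 + 0.0784 + 4.5796 = 5.4149
Step 5: Delta E = sqrt(5.4149) = 2.33

2.33 Delta E


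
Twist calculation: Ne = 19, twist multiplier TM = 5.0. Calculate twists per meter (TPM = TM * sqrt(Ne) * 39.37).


Formula: TPM = TM * sqrt(Ne) * 39.37
Step 1: sqrt(Ne) = sqrt(19) = 4.3589
Step 2: TM * sqrt(Ne) = 5.0 * 4.3589 = 21.7945
Step 3: TPM = 21.7945 * 39.37 = 858 twists/m

858 twists/m


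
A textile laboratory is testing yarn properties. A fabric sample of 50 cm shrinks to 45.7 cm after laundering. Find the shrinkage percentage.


Formula: Shrinkage% = ((L_before - L_after) / L_before) * 100
Step 1: Shrinkage = 50 - 45.7 = 4.3 cm
Step 2: Shrinkage% = (4.3 / 50) * 100
Step 3: Shrinkage% = 0.086 * 100 = 8.6%

8.6%


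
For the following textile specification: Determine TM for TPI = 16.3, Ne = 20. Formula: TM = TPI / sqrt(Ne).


Formula: TM = TPI / sqrt(Ne)
Step 1: sqrt(Ne) = sqrt(20) = 4.4721
Step 2: TM = 16.3 / 4.4721 = 3.64

3.64 TM


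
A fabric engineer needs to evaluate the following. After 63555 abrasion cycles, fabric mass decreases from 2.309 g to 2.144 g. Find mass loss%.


Formula: Mass loss% = ((m_before - m_after) / m_before) * 100
Step 1: Mass loss = 2.309 - 2.144 = 0.165 g
Step 2: Ratio = 0.165 / 2.309 = 0.0714595
Step 3: Mass loss% = 0.0714595 * 100 = 7.14595% ≈ 7.15%

7.15%


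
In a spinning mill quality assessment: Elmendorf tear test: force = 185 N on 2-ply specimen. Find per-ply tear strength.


Formula: Per-ply strength = Total force / Number of plies
Per-ply = 185 N / 2
Per-ply = 92.5 N

92.5 N


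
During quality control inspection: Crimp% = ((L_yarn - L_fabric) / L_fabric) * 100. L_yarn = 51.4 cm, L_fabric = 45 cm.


Formula: Crimp% = ((L_yarn - L_fabric) / L_fabric) * 100
Step 1: Extension = 51.4 - 45 = 6.4 cm
Step 2: Crimp% = (6.4 / 45) * 100
Step 3: Crimp% = 0.142222 * 100 = 14.2222% ≈ 14.2%

14.2%


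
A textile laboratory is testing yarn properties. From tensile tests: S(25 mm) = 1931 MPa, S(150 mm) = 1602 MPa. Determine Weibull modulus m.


Formula: m = ln(L1/L2) / ln(S2/S1)
Step 1: ln(L1/L2) = ln(25/150) = -1.79176
Step 2: S2/S1 = 1602/1931 = 0.82962
Step 3: ln(S2/S1) = ln(0.82962) = -0.18679
Step 4: m = -1.79176 / -0.18679 = 9.59

9.59 (Weibull m)


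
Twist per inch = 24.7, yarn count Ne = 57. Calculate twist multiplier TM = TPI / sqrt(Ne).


Formula: TM = TPI / sqrt(Ne)
Step 1: sqrt(Ne) = sqrt(57) = 7.5498
Step 2: TM = 24.7 / 7.5498 = 3.27

3.27 TM


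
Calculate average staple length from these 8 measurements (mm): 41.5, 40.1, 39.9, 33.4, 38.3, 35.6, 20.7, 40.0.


Formula: Mean = sum of lengths / count
Sum = 41.5 + 40.1 + 39.9 + 33.4 + 38.3 + 35.6 + 20.7 + 40.0
Sum = 289.5 mm
Mean = 289.5 / 8 = 36.19 mm

36.19 mm


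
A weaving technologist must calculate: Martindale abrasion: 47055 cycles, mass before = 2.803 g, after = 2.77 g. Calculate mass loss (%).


Formula: Mass loss% = ((m_before - m_after) / m_before) * 100
Step 1: Mass loss = 2.803 - 2.77 = 0.033 g
Step 2: Ratio = 0.033 / 2.803 = 0.0117731
Step 3: Mass loss% = 0.0117731 * 100 = 1.17731% ≈ 1.18%

1.18%


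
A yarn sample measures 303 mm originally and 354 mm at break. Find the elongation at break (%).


Formula: Elongation (%) = ((L_break - L0) / L0) * 100
Step 1: Extension = 354 - 303 = 51 mm
Step 2: Elongation = (51 / 303) * 100
Step 3: Elongation = 0.168317 * 100 = 16.8317% ≈ 16.8%

16.8%


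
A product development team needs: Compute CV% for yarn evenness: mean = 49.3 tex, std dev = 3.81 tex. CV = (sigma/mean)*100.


Formula: CV% = (standard deviation / mean) * 100
Step 1: Ratio = 3.81 / 49.3 = 0.077282
Step 2: CV% = 0.077282 * 100 = 7.7282% ≈ 7.7%

7.7%


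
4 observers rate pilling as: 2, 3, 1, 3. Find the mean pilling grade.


Formula: Mean = sum / count
Sum = 2 + 3 + 1 + 3 = 9
Mean = 9 / 4 = 2.3

2.3


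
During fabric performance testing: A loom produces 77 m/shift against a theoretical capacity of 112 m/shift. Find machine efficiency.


Formula: Efficiency% = (Actual output / Theoretical output) * 100
Efficiency% = (77 / 112) * 100
Efficiency% = 0.6875 * 100 = 68.75% ≈ 68.8%

68.8%


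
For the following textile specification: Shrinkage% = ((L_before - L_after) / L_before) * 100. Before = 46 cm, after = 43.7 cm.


Formula: Shrinkage% = ((L_before - L_after) / L_before) * 100
Step 1: Shrinkage = 46 - 43.7 = 2.3 cm
Step 2: Shrinkage% = (2.3 / 46) * 100
Step 3: Shrinkage% = 0.05 * 100 = 5.0%

5.0%


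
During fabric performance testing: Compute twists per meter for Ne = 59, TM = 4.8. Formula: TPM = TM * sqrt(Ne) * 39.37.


Formula: TPM = TM * sqrt(Ne) * 39.37
Step 1: sqrt(Ne) = sqrt(59) = 7.6811
Step 2: TM * sqrt(Ne) = 4.8 * 7.6811 = 36.8693
Step 3: TPM = 36.8693 * 39.37 = 1452 twists/m

1452 twists/m


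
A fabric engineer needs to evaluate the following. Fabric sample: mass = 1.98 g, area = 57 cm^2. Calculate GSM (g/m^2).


Formula: GSM = mass_g / area_m2
Step 1: Convert area: 57 cm^2 = 57 / 10000 = 0.0057 m^2
Step 2: GSM = 1.98 g / 0.0057 m^2 = 347.4 g/m^2

347.4 g/m^2


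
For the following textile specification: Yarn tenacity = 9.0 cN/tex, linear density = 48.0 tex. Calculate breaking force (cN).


Formula: Breaking force = Tenacity * Linear density
F = 9.0 cN/tex * 48.0 tex
F = 432.00 cN

432.00 cN


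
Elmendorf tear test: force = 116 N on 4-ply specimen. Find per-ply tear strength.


Formula: Per-ply strength = Total force / Number of plies
Per-ply = 116 N / 4
Per-ply = 29 N

29 N


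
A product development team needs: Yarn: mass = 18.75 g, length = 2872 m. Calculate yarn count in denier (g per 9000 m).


Formula: den = (mass_g / length_m) * 9000
Substituting: den = (18.75 / 2872) * 9000
Intermediate: 18.75 / 2872 = 0.00652855 g/m
den = 0.00652855 * 9000 = 58.8 denier

58.8 denier


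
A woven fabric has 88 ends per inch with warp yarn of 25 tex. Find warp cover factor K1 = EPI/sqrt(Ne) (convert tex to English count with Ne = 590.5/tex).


Formula: K1 = EPI / sqrt(Ne), with Ne = 590.5 / tex_warp
Step 1: Ne = 590.5 / 25 = 23.62
Step 2: sqrt(Ne) = sqrt(23.62) = 4.86
Step 3: K1 = 88 / 4.86 = 18.1

18.1


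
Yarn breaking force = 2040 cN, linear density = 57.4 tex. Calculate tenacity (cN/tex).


Formula: Tenacity = Breaking force / Linear density
Tenacity = 2040 cN / 57.4 tex
Tenacity = 35.54 cN/tex

35.54 cN/tex


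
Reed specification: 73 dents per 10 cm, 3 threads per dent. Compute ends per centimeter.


Formula: EPC = (dents per 10 cm * ends per dent) / 10
Step 1: Total ends per 10 cm = 73 * 3 = 219
Step 2: EPC = 219 / 10 = 21.9 ends/cm

21.9 ends/cm


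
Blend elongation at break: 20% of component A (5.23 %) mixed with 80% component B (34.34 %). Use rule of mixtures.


Formula: Blend property = (fraction_A * property_A) + (fraction_B * property_B)
Step 1: Contribution A = 20/100 * 5.23 % = 1.046 %
Step 2: Contribution B = 80/100 * 34.34 % = 27.472 %
Step 3: Blend elongation at break = 1.046 + 27.472 = 28.518 %

28.518 %


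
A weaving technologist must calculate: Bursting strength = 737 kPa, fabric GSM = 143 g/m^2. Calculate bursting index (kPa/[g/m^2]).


Formula: Bursting Index = Bursting Strength / Fabric GSM
BI = 737 kPa / 143 g/m^2
BI = 5.154 kPa/(g/m^2)

5.154 kPa/(g/m^2)


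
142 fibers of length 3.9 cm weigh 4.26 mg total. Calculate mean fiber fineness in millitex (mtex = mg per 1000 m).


Formula: fineness (mtex) = mass (mg) / total length (km) = (mass_mg / total_length_m) * 1000
Step 1: Convert fiber length: 3.9 cm = 0.039 m
Step 2: Total fiber length = 142 * 0.039 = 5.538 m
Step 3: Linear density = 4.26 mg / 5.538 m = 0.7692 mg/m
Step 4: fineness = 0.7692 * 1000 = 769.2 mtex

769.2 mtex


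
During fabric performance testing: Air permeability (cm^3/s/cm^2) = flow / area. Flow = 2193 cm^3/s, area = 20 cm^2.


Formula: Air Permeability = Airflow / Test Area
AP = 2193 cm^3/s / 20 cm^2
AP = 109.7 cm^3/s/cm^2

109.7 cm^3/s/cm^2


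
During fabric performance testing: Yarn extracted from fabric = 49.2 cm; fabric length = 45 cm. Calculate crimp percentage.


Formula: Crimp% = ((L_yarn - L_fabric) / L_fabric) * 100
Step 1: Extension = 49.2 - 45 = 4.2 cm
Step 2: Crimp% = (4.2 / 45) * 100
Step 3: Crimp% = 0.093333 * 100 = 9.3333% ≈ 9.3%

9.3%


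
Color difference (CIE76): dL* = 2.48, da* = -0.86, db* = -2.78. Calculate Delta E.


Formula: Delta E = sqrt(dL*^2 + da*^2 + db*^2)
Step 1: dL*^2 = 2.48^2 = 6.1504
Step 2: da*^2 = (-0.86)^2 = 0.7396
Step 3: db*^2 = (-2.78)^2 = 7.7284
Step 4: Sum = 6.1504 + 0.7396 + 7.7284 = 14.6184
Step 5: Delta E = sqrt(14.6184) = 3.82

3.82 Delta E


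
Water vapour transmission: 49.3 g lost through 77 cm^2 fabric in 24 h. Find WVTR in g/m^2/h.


Formula: WVTR = mass_loss / (area * time)
Step 1: Convert area: 77 cm^2 = 0.0077 m^2
Step 2: WVTR = 49.3 g / (0.0077 m^2 * 24 h)
Step 3: WVTR = 49.3 / 0.1848 = 266.8 g/m^2/h

266.8 g/m^2/h


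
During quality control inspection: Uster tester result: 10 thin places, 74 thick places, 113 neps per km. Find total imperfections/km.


Formula: Total = thin places + thick places + neps
Total = 10 + 74 + 113
Total = 197 imperfections/km

197 imperfections/km
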